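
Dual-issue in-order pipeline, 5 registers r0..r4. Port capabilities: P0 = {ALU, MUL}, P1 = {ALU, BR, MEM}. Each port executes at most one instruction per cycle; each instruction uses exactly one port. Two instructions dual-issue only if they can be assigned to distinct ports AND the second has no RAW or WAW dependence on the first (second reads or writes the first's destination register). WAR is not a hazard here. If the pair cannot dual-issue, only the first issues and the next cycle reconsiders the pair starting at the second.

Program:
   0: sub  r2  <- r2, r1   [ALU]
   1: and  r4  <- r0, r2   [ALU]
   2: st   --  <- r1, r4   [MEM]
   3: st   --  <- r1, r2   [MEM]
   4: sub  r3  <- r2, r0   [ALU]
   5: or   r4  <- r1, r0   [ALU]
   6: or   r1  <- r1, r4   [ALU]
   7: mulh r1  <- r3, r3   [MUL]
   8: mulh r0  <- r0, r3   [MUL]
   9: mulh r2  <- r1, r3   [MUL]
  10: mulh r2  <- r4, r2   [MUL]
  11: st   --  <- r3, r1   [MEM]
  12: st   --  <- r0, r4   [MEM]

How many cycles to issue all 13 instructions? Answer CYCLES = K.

CYCLES = 11

[0] i0  sub.ALU  -- RAW r2
[1] i1  and.ALU  -- RAW r4
[2] i2  st.MEM  -- no-port MEM/MEM
[3] i3,i4  st.MEM/sub.ALU  -- 2-wide
[4] i5  or.ALU  -- RAW r4
[5] i6  or.ALU  -- WAW r1
[6] i7  mulh.MUL  -- no-port MUL/MUL
[7] i8  mulh.MUL  -- no-port MUL/MUL
[8] i9  mulh.MUL  -- no-port MUL/MUL
[9] i10,i11  mulh.MUL/st.MEM  -- 2-wide
[10] i12  st.MEM  -- tail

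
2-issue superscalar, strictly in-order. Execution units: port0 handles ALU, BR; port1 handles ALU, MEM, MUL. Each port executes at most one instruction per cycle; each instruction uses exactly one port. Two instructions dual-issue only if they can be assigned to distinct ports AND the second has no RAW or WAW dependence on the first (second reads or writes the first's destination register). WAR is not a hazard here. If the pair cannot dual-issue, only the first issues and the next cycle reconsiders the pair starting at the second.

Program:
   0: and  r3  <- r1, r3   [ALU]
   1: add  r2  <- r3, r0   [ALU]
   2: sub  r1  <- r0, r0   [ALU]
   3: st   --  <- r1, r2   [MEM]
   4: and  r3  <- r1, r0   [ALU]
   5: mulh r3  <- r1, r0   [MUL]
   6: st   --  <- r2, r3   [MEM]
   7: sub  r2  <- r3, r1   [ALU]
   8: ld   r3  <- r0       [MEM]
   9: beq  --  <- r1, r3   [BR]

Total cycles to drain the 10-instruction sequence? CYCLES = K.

CYCLES = 7

t=0 i0:and.ALU ; RAW r3
t=1 i1/i2:add.ALU;sub.ALU ; pair
t=2 i3/i4:st.MEM;and.ALU ; pair
t=3 i5:mulh.MUL ; no-port MUL/MEM
t=4 i6/i7:st.MEM;sub.ALU ; pair
t=5 i8:ld.MEM ; RAW r3
t=6 i9:beq.BR ; tail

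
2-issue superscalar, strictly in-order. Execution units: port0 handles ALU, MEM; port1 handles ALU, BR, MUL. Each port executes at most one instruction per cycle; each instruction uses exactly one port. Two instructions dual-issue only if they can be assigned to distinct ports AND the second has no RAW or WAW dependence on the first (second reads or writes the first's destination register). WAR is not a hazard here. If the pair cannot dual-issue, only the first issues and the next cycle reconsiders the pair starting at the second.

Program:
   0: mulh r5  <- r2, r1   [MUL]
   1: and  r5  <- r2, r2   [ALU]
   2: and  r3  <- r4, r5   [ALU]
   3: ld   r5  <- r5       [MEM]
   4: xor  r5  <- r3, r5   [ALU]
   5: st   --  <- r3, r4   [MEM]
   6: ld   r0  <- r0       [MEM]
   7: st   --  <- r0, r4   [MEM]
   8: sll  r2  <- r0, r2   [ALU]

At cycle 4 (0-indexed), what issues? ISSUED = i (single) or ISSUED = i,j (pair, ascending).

ISSUED = 6

  cy0 -> i0 (mulh.MUL) WAW r5
  cy1 -> i1 (and.ALU) RAW r5
  cy2 -> i2,i3 (and.ALU/ld.MEM) 2-wide
  cy3 -> i4,i5 (xor.ALU/st.MEM) 2-wide
  cy4 -> i6 (ld.MEM) no-port MEM/MEM
  cy5 -> i7,i8 (st.MEM/sll.ALU) 2-wide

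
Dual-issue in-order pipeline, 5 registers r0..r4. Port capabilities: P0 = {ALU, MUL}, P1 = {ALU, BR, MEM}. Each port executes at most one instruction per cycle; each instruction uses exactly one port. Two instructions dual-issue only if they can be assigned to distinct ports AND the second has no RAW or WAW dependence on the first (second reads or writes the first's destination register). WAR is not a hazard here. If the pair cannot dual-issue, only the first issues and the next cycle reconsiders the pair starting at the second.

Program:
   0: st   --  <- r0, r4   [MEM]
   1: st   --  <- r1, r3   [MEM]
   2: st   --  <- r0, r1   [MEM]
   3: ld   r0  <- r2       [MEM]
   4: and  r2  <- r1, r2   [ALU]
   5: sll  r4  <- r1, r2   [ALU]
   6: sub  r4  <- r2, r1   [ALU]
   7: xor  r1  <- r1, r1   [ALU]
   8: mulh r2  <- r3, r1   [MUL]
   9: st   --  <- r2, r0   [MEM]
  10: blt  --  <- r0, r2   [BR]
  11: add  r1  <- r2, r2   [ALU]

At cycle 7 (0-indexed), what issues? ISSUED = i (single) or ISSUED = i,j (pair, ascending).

ISSUED = 9

c0: i0 st  no-port MEM/MEM
c1: i1 st  no-port MEM/MEM
c2: i2 st  no-port MEM/MEM
c3: i3,i4 ld and  dual
c4: i5 sll  WAW r4
c5: i6,i7 sub xor  dual
c6: i8 mulh  RAW r2
c7: i9 st  no-port MEM/BR
c8: i10,i11 blt add  dual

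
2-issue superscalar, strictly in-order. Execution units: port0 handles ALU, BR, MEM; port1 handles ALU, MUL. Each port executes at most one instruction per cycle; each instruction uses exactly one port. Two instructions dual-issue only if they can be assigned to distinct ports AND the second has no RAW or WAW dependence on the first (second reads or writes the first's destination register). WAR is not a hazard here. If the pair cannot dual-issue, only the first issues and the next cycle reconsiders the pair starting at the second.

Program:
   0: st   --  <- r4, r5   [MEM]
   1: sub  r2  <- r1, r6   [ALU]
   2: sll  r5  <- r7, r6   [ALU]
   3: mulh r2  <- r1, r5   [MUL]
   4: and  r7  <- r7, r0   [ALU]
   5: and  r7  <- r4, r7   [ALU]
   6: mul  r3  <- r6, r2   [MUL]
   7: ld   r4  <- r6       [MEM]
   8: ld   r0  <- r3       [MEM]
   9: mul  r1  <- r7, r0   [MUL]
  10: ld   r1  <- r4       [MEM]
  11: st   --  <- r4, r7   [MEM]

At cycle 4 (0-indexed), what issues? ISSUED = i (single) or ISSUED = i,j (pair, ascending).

ISSUED = 7

t=0 i0,i1:st;sub ; pair
t=1 i2:sll ; RAW r5
t=2 i3,i4:mulh;and ; pair
t=3 i5,i6:and;mul ; pair
t=4 i7:ld ; no-port MEM/MEM
t=5 i8:ld ; RAW r0
t=6 i9:mul ; WAW r1
t=7 i10:ld ; no-port MEM/MEM
t=8 i11:st ; tail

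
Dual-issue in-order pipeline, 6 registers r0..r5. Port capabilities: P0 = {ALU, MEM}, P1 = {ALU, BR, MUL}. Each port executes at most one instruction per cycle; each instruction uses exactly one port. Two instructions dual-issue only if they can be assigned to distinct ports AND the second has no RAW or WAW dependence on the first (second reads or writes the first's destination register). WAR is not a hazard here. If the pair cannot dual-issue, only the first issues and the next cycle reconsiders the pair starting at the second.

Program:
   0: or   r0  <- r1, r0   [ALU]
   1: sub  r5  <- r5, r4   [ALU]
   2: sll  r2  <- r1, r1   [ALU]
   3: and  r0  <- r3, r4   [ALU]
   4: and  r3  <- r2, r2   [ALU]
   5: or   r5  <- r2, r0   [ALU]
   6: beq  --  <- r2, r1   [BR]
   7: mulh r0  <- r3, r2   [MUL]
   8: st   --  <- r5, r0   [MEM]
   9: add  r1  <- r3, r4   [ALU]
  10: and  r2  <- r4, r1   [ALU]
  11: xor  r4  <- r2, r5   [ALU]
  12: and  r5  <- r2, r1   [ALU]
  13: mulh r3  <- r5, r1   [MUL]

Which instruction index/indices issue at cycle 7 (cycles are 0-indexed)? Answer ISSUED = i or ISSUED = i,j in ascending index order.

ISSUED = 11,12

c0: i0/i1 or.ALU/sub.ALU  dual
c1: i2/i3 sll.ALU/and.ALU  dual
c2: i4/i5 and.ALU/or.ALU  dual
c3: i6 beq.BR  no-port BR/MUL
c4: i7 mulh.MUL  RAW r0
c5: i8/i9 st.MEM/add.ALU  dual
c6: i10 and.ALU  RAW r2
c7: i11/i12 xor.ALU/and.ALU  dual
c8: i13 mulh.MUL  tail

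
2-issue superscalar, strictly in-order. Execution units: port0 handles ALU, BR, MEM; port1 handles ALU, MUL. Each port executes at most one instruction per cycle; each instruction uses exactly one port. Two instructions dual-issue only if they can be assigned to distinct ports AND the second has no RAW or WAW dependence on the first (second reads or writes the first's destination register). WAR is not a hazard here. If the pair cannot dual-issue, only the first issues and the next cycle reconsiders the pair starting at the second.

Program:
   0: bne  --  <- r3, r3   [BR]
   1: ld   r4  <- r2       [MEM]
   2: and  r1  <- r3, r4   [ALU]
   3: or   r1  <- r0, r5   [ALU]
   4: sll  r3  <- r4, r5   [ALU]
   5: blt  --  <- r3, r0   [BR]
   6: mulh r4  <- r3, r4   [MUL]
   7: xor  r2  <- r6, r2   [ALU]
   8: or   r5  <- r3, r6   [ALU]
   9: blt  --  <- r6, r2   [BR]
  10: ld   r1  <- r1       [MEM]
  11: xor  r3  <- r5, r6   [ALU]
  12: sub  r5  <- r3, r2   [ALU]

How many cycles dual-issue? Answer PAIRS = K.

PAIRS = 4

c0: i0 bne  no-port BR/MEM
c1: i1 ld  RAW r4
c2: i2 and  WAW r1
c3: i3&i4 or+sll  2-wide
c4: i5&i6 blt+mulh  2-wide
c5: i7&i8 xor+or  2-wide
c6: i9 blt  no-port BR/MEM
c7: i10&i11 ld+xor  2-wide
c8: i12 sub  tail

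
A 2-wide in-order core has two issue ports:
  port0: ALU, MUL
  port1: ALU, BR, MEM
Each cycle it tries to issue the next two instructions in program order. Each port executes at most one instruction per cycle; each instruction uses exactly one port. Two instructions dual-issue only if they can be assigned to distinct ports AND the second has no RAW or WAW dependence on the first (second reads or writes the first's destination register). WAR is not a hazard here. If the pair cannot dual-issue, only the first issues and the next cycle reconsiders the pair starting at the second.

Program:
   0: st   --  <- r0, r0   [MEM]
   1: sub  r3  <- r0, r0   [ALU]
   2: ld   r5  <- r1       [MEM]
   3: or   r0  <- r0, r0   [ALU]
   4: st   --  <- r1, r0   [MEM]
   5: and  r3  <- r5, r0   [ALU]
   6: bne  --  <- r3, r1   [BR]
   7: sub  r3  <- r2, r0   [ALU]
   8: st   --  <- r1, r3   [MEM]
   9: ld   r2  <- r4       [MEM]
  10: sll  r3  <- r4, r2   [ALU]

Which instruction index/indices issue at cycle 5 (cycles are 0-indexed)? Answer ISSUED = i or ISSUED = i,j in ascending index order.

ISSUED = 9

  cy0 -> i0,i1 (st.MEM sub.ALU) 2-wide
  cy1 -> i2,i3 (ld.MEM or.ALU) 2-wide
  cy2 -> i4,i5 (st.MEM and.ALU) 2-wide
  cy3 -> i6,i7 (bne.BR sub.ALU) 2-wide
  cy4 -> i8 (st.MEM) no-port MEM/MEM
  cy5 -> i9 (ld.MEM) RAW r2
  cy6 -> i10 (sll.ALU) tail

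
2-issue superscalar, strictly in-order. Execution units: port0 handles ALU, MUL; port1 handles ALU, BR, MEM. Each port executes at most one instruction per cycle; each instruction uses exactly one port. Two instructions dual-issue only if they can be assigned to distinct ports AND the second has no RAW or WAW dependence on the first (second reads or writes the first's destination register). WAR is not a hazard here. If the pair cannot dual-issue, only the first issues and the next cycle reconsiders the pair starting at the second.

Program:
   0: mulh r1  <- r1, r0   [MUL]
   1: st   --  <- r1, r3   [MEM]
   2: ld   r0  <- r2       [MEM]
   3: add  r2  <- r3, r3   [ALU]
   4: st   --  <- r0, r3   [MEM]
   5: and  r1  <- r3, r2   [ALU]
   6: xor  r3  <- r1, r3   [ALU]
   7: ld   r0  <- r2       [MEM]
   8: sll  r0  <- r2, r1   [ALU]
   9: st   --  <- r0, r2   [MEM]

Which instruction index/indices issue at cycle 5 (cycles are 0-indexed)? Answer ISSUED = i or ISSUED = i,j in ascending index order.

#0 head=0: mulh.MUL i0 RAW r1
#1 head=1: st.MEM i1 no-port MEM/MEM
#2 head=2: ld.MEM;add.ALU i2/i3 pair
#3 head=4: st.MEM;and.ALU i4/i5 pair
#4 head=6: xor.ALU;ld.MEM i6/i7 pair
#5 head=8: sll.ALU i8 RAW r0
#6 head=9: st.MEM i9 tail

ISSUED = 8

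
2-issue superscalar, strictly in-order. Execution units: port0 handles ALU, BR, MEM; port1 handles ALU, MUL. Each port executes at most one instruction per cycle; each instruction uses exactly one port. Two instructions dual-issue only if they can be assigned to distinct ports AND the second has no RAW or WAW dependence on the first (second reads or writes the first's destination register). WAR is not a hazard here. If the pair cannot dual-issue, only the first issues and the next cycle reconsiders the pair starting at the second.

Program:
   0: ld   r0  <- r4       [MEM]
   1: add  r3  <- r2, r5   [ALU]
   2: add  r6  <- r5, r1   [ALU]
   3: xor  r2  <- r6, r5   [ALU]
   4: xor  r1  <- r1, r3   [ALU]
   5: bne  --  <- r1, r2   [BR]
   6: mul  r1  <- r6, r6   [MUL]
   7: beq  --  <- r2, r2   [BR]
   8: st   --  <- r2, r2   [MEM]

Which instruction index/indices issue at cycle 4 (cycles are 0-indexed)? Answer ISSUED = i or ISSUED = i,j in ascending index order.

ISSUED = 7

0. ld add @i0+i1  | 2-wide
1. add @i2  | RAW r6
2. xor xor @i3+i4  | 2-wide
3. bne mul @i5+i6  | 2-wide
4. beq @i7  | no-port BR/MEM
5. st @i8  | tail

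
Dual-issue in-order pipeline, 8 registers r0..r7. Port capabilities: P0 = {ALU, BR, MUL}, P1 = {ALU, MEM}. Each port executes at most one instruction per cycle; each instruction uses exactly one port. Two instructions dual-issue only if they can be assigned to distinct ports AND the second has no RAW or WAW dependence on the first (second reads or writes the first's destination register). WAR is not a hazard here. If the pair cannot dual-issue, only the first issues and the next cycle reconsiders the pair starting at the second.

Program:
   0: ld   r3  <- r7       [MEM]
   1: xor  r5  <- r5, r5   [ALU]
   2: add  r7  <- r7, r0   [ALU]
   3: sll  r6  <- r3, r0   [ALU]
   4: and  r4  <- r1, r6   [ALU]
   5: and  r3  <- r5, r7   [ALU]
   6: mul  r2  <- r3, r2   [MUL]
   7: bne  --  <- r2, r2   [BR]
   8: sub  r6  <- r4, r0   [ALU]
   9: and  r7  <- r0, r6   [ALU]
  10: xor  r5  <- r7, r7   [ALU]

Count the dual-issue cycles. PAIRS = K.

PAIRS = 4

[0] i0/i1  ld.MEM/xor.ALU  -- dual
[1] i2/i3  add.ALU/sll.ALU  -- dual
[2] i4/i5  and.ALU/and.ALU  -- dual
[3] i6  mul.MUL  -- no-port MUL/BR
[4] i7/i8  bne.BR/sub.ALU  -- dual
[5] i9  and.ALU  -- RAW r7
[6] i10  xor.ALU  -- tail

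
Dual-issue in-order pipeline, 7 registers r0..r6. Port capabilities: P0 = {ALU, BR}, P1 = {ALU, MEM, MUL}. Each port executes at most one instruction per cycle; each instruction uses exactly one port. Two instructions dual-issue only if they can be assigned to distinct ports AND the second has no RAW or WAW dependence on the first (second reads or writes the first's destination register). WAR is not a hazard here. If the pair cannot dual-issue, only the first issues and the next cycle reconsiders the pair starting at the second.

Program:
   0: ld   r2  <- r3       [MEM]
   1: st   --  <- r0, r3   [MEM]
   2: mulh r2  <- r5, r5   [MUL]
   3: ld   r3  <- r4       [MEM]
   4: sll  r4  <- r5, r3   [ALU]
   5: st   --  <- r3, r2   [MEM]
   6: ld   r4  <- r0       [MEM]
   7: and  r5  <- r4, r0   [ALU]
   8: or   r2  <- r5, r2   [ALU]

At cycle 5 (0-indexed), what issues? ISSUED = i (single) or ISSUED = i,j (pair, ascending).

ISSUED = 6

0. ld.MEM @i0  | no-port MEM/MEM
1. st.MEM @i1  | no-port MEM/MUL
2. mulh.MUL @i2  | no-port MUL/MEM
3. ld.MEM @i3  | RAW r3
4. sll.ALU/st.MEM @i4/i5  | pair
5. ld.MEM @i6  | RAW r4
6. and.ALU @i7  | RAW r5
7. or.ALU @i8  | tail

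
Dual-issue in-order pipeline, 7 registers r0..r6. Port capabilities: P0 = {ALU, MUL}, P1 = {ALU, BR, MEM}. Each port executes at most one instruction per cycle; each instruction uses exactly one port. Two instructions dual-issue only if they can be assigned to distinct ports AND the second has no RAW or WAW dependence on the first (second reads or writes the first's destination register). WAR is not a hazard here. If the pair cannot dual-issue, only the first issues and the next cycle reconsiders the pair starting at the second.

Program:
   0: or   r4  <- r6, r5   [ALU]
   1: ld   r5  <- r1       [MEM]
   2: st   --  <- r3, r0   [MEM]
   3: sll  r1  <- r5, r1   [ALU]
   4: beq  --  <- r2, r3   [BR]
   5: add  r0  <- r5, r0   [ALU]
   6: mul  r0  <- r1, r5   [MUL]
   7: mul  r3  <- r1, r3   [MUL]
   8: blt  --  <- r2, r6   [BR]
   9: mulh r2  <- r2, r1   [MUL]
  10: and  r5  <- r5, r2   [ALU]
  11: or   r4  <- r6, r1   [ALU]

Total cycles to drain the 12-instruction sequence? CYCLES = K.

[0] i0,i1  or.ALU;ld.MEM  -- 2-wide
[1] i2,i3  st.MEM;sll.ALU  -- 2-wide
[2] i4,i5  beq.BR;add.ALU  -- 2-wide
[3] i6  mul.MUL  -- no-port MUL/MUL
[4] i7,i8  mul.MUL;blt.BR  -- 2-wide
[5] i9  mulh.MUL  -- RAW r2
[6] i10,i11  and.ALU;or.ALU  -- 2-wide

CYCLES = 7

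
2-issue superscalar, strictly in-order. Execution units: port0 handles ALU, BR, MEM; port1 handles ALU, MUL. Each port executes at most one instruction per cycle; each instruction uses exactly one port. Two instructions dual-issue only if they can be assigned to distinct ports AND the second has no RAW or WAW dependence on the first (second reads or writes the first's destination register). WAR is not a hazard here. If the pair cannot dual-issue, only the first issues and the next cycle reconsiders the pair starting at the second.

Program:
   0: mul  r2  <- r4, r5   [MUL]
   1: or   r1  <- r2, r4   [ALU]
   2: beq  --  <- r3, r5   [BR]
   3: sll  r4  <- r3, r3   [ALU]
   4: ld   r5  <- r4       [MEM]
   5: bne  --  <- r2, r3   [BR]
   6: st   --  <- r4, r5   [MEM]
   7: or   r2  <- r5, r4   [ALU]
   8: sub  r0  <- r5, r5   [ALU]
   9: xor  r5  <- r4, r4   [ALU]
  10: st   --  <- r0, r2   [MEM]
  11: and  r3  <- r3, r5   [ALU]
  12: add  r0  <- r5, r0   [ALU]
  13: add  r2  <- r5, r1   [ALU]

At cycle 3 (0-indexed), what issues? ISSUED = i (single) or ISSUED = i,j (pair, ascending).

ISSUED = 4

c0: i0 mul.MUL  RAW r2
c1: i1+i2 or.ALU;beq.BR  dual
c2: i3 sll.ALU  RAW r4
c3: i4 ld.MEM  no-port MEM/BR
c4: i5 bne.BR  no-port BR/MEM
c5: i6+i7 st.MEM;or.ALU  dual
c6: i8+i9 sub.ALU;xor.ALU  dual
c7: i10+i11 st.MEM;and.ALU  dual
c8: i12+i13 add.ALU;add.ALU  dual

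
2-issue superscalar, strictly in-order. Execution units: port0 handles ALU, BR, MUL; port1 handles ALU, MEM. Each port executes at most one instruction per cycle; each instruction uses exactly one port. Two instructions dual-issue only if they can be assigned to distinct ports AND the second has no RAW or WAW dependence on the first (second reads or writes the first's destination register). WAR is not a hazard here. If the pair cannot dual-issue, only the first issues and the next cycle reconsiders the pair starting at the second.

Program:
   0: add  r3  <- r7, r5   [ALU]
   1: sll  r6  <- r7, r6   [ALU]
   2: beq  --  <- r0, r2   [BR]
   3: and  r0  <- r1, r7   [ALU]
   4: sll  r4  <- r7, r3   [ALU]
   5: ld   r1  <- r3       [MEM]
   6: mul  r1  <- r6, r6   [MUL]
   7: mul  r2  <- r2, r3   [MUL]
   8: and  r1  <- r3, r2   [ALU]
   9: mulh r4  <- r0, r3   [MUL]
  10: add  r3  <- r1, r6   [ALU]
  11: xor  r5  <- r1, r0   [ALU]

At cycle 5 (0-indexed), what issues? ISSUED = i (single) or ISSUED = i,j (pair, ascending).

ISSUED = 8,9

0. add.ALU;sll.ALU @i0,i1  | 2-wide
1. beq.BR;and.ALU @i2,i3  | 2-wide
2. sll.ALU;ld.MEM @i4,i5  | 2-wide
3. mul.MUL @i6  | no-port MUL/MUL
4. mul.MUL @i7  | RAW r2
5. and.ALU;mulh.MUL @i8,i9  | 2-wide
6. add.ALU;xor.ALU @i10,i11  | 2-wide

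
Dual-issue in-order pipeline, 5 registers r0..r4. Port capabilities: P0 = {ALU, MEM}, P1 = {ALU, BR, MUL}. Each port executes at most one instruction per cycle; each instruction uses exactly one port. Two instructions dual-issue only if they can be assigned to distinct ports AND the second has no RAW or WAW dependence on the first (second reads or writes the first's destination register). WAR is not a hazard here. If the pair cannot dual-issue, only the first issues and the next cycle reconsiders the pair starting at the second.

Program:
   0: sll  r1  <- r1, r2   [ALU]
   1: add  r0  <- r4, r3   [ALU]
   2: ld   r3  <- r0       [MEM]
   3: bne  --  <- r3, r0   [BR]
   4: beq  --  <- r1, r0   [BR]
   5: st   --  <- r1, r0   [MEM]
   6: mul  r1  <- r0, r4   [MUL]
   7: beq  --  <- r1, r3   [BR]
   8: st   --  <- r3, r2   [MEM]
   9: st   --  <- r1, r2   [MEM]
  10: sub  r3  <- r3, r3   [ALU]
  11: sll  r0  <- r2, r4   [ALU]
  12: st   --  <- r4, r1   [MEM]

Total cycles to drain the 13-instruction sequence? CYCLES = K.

CYCLES = 8

0. sll+add @i0&i1  | 2-wide
1. ld @i2  | RAW r3
2. bne @i3  | no-port BR/BR
3. beq+st @i4&i5  | 2-wide
4. mul @i6  | no-port MUL/BR
5. beq+st @i7&i8  | 2-wide
6. st+sub @i9&i10  | 2-wide
7. sll+st @i11&i12  | 2-wide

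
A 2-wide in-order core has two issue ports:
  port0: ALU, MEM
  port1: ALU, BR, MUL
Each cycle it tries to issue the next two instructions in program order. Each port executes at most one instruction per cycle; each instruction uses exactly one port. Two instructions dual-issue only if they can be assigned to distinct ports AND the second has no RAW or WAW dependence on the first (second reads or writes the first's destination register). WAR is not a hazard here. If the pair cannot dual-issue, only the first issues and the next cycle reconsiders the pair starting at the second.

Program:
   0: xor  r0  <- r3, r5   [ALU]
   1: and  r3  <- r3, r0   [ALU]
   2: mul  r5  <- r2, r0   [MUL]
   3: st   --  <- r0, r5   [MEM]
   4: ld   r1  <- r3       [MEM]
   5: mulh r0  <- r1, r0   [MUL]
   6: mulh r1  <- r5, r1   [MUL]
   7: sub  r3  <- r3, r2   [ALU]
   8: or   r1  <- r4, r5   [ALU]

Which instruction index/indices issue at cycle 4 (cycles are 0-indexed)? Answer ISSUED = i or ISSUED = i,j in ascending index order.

ISSUED = 5

[0] i0  xor  -- RAW r0
[1] i1+i2  and;mul  -- 2-wide
[2] i3  st  -- no-port MEM/MEM
[3] i4  ld  -- RAW r1
[4] i5  mulh  -- no-port MUL/MUL
[5] i6+i7  mulh;sub  -- 2-wide
[6] i8  or  -- tail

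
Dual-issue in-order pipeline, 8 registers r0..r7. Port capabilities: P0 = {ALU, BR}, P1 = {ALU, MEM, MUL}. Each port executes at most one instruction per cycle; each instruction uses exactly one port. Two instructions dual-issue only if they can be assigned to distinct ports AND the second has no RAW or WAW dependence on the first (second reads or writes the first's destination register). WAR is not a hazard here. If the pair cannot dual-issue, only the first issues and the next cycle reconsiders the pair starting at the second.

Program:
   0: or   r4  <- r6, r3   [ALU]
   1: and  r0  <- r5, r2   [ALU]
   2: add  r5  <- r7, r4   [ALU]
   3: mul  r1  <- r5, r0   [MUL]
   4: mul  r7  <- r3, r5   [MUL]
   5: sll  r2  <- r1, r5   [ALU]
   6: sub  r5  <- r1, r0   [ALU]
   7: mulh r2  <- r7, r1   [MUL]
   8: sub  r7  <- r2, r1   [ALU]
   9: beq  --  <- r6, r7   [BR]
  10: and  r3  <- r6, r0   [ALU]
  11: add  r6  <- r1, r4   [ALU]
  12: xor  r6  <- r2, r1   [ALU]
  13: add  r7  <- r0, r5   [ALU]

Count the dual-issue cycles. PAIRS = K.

PAIRS = 5

c0: i0,i1 or;and  pair
c1: i2 add  RAW r5
c2: i3 mul  no-port MUL/MUL
c3: i4,i5 mul;sll  pair
c4: i6,i7 sub;mulh  pair
c5: i8 sub  RAW r7
c6: i9,i10 beq;and  pair
c7: i11 add  WAW r6
c8: i12,i13 xor;add  pair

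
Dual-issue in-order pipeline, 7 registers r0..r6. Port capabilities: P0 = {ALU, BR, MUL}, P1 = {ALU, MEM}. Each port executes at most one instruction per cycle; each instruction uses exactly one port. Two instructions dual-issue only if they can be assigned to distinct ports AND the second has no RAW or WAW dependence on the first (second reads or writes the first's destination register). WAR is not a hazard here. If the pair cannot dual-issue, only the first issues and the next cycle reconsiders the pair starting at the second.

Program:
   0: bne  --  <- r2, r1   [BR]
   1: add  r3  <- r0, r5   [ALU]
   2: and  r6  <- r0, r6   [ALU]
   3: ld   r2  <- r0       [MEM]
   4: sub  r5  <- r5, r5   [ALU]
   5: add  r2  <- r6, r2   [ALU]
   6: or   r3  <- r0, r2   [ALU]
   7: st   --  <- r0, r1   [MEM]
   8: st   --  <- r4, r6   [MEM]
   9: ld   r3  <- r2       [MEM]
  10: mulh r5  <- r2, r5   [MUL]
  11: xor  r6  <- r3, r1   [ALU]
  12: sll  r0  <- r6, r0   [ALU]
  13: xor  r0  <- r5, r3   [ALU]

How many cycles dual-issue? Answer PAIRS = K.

PAIRS = 5

  cy0 -> i0,i1 (bne;add) pair
  cy1 -> i2,i3 (and;ld) pair
  cy2 -> i4,i5 (sub;add) pair
  cy3 -> i6,i7 (or;st) pair
  cy4 -> i8 (st) no-port MEM/MEM
  cy5 -> i9,i10 (ld;mulh) pair
  cy6 -> i11 (xor) RAW r6
  cy7 -> i12 (sll) WAW r0
  cy8 -> i13 (xor) tail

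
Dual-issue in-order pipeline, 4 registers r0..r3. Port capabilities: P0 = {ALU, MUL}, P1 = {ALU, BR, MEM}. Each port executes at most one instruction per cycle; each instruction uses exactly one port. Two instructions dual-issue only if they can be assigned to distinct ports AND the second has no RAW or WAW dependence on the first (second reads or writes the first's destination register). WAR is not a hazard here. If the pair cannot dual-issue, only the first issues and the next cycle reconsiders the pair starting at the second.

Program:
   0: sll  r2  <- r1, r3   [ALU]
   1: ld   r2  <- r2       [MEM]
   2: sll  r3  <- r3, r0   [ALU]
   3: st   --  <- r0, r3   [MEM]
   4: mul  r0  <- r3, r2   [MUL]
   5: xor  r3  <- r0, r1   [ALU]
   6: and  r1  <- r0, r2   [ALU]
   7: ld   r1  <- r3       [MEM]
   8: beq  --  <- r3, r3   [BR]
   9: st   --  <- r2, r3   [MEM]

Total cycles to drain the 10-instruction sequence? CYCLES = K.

[0] i0  sll.ALU  -- RAW+WAW r2
[1] i1/i2  ld.MEM sll.ALU  -- pair
[2] i3/i4  st.MEM mul.MUL  -- pair
[3] i5/i6  xor.ALU and.ALU  -- pair
[4] i7  ld.MEM  -- no-port MEM/BR
[5] i8  beq.BR  -- no-port BR/MEM
[6] i9  st.MEM  -- tail

CYCLES = 7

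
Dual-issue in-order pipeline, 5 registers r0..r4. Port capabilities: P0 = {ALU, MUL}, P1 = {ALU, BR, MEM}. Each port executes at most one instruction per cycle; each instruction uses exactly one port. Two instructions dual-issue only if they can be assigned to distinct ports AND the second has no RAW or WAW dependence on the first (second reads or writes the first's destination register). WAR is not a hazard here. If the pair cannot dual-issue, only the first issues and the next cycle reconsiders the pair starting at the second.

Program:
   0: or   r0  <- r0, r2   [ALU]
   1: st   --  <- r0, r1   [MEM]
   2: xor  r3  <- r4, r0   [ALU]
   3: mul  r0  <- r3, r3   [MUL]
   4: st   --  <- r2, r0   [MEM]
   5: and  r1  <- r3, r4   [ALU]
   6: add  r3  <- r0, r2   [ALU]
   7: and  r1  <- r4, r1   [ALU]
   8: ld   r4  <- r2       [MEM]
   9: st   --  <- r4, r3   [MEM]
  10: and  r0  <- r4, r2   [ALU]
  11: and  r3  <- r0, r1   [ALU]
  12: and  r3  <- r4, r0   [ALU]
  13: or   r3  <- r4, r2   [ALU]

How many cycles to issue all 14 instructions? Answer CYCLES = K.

  cy0 -> i0 (or) RAW r0
  cy1 -> i1+i2 (st;xor) dual
  cy2 -> i3 (mul) RAW r0
  cy3 -> i4+i5 (st;and) dual
  cy4 -> i6+i7 (add;and) dual
  cy5 -> i8 (ld) no-port MEM/MEM
  cy6 -> i9+i10 (st;and) dual
  cy7 -> i11 (and) WAW r3
  cy8 -> i12 (and) WAW r3
  cy9 -> i13 (or) tail

CYCLES = 10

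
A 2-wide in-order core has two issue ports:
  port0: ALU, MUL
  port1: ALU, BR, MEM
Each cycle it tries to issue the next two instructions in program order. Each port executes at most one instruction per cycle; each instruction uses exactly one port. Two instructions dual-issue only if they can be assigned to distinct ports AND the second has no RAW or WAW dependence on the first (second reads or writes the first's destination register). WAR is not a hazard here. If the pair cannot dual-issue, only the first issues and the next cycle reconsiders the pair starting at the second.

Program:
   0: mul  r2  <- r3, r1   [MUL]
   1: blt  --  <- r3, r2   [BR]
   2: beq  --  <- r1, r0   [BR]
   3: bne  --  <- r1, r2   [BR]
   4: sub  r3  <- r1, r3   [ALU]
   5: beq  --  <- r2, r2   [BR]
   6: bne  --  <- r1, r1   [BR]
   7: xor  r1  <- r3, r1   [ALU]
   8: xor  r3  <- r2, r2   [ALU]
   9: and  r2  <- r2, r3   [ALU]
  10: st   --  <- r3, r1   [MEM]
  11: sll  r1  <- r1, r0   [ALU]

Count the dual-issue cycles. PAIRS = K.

PAIRS = 3

c0: i0 mul  RAW r2
c1: i1 blt  no-port BR/BR
c2: i2 beq  no-port BR/BR
c3: i3+i4 bne+sub  2-wide
c4: i5 beq  no-port BR/BR
c5: i6+i7 bne+xor  2-wide
c6: i8 xor  RAW r3
c7: i9+i10 and+st  2-wide
c8: i11 sll  tail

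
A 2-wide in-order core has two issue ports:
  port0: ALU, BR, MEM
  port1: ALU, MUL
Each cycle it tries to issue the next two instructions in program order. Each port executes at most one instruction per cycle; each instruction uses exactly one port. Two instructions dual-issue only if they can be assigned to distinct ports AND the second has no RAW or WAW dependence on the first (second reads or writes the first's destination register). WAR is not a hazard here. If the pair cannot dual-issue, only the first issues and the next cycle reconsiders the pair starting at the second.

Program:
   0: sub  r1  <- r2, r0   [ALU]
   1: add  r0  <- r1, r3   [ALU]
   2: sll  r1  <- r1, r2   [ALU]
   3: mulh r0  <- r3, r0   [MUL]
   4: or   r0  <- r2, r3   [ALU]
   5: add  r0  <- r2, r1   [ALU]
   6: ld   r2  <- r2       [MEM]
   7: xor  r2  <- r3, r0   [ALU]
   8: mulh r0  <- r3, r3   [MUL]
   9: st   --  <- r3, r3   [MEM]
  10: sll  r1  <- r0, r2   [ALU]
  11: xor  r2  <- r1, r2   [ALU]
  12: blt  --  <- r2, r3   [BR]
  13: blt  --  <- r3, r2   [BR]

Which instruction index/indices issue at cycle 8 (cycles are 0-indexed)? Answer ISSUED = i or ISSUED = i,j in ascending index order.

  cy0 -> i0 (sub) RAW r1
  cy1 -> i1,i2 (add;sll) 2-wide
  cy2 -> i3 (mulh) WAW r0
  cy3 -> i4 (or) WAW r0
  cy4 -> i5,i6 (add;ld) 2-wide
  cy5 -> i7,i8 (xor;mulh) 2-wide
  cy6 -> i9,i10 (st;sll) 2-wide
  cy7 -> i11 (xor) RAW r2
  cy8 -> i12 (blt) no-port BR/BR
  cy9 -> i13 (blt) tail

ISSUED = 12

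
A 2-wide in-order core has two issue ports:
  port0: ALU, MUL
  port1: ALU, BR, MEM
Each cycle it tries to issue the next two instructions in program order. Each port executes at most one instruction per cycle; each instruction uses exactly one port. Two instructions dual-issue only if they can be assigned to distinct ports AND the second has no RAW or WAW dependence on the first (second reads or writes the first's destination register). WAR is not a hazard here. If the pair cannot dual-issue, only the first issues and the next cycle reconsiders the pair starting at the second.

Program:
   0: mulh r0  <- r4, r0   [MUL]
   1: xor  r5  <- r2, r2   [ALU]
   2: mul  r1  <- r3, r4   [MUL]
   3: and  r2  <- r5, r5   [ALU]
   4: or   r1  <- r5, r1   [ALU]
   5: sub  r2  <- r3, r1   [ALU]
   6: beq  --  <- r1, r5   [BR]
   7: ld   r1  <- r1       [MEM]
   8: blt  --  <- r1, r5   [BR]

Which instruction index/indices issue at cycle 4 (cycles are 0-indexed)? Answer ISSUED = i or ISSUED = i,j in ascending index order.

[0] i0+i1  mulh/xor  -- 2-wide
[1] i2+i3  mul/and  -- 2-wide
[2] i4  or  -- RAW r1
[3] i5+i6  sub/beq  -- 2-wide
[4] i7  ld  -- no-port MEM/BR
[5] i8  blt  -- tail

ISSUED = 7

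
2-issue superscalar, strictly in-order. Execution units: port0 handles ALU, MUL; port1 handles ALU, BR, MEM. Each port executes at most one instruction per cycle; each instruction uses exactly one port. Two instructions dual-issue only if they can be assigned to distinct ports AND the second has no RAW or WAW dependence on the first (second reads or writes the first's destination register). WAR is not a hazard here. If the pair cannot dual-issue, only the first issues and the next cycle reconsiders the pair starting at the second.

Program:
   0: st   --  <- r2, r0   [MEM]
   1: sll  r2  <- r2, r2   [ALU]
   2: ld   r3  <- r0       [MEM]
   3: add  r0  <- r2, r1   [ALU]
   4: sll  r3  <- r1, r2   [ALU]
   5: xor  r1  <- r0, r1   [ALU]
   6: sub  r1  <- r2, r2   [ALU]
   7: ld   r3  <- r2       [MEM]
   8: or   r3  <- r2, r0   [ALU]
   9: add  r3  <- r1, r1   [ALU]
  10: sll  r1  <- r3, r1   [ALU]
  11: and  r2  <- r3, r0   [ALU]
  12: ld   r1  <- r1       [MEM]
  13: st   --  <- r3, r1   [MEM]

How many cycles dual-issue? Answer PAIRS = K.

  cy0 -> i0+i1 (st.MEM sll.ALU) 2-wide
  cy1 -> i2+i3 (ld.MEM add.ALU) 2-wide
  cy2 -> i4+i5 (sll.ALU xor.ALU) 2-wide
  cy3 -> i6+i7 (sub.ALU ld.MEM) 2-wide
  cy4 -> i8 (or.ALU) WAW r3
  cy5 -> i9 (add.ALU) RAW r3
  cy6 -> i10+i11 (sll.ALU and.ALU) 2-wide
  cy7 -> i12 (ld.MEM) no-port MEM/MEM
  cy8 -> i13 (st.MEM) tail

PAIRS = 5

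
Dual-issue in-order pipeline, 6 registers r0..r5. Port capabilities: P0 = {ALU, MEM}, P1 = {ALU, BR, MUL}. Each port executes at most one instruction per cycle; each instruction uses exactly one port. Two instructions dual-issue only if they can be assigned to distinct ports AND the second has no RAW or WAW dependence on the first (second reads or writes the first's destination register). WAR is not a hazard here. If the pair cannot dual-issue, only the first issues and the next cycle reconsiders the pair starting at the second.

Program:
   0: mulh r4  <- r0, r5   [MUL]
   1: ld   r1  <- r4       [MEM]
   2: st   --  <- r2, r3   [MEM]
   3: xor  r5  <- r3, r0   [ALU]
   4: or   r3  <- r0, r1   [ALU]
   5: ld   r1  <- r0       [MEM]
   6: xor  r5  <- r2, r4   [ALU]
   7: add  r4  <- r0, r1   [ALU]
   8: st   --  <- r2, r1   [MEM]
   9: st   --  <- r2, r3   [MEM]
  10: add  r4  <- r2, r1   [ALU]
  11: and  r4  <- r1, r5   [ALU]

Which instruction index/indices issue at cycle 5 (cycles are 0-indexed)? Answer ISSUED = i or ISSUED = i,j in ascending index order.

ISSUED = 8

  cy0 -> i0 (mulh) RAW r4
  cy1 -> i1 (ld) no-port MEM/MEM
  cy2 -> i2/i3 (st/xor) pair
  cy3 -> i4/i5 (or/ld) pair
  cy4 -> i6/i7 (xor/add) pair
  cy5 -> i8 (st) no-port MEM/MEM
  cy6 -> i9/i10 (st/add) pair
  cy7 -> i11 (and) tail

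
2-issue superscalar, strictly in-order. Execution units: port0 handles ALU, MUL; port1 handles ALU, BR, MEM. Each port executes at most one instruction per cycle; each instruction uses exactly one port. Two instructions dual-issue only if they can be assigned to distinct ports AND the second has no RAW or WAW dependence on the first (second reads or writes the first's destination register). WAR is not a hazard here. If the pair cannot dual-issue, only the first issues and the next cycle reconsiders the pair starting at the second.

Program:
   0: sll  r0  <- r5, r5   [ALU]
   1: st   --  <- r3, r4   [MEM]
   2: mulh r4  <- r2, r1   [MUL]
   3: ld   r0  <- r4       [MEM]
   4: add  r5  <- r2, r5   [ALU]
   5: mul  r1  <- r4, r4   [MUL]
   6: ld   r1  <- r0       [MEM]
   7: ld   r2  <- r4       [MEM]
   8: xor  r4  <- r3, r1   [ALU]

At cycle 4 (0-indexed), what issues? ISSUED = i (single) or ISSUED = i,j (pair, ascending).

ISSUED = 6

  cy0 -> i0/i1 (sll;st) dual
  cy1 -> i2 (mulh) RAW r4
  cy2 -> i3/i4 (ld;add) dual
  cy3 -> i5 (mul) WAW r1
  cy4 -> i6 (ld) no-port MEM/MEM
  cy5 -> i7/i8 (ld;xor) dual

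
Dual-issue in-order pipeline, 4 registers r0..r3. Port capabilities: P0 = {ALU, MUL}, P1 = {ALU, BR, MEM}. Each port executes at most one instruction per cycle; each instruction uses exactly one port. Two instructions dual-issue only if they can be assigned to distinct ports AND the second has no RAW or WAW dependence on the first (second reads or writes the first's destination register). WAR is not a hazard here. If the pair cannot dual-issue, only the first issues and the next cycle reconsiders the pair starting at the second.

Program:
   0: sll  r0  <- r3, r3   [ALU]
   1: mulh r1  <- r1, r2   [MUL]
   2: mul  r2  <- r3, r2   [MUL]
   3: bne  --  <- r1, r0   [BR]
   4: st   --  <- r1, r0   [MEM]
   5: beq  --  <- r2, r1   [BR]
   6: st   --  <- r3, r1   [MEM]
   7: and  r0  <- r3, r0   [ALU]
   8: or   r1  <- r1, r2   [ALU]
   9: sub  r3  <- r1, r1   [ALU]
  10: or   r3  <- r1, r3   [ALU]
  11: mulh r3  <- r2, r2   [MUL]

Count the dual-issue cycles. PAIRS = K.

PAIRS = 3

c0: i0+i1 sll;mulh  dual
c1: i2+i3 mul;bne  dual
c2: i4 st  no-port MEM/BR
c3: i5 beq  no-port BR/MEM
c4: i6+i7 st;and  dual
c5: i8 or  RAW r1
c6: i9 sub  RAW+WAW r3
c7: i10 or  WAW r3
c8: i11 mulh  tail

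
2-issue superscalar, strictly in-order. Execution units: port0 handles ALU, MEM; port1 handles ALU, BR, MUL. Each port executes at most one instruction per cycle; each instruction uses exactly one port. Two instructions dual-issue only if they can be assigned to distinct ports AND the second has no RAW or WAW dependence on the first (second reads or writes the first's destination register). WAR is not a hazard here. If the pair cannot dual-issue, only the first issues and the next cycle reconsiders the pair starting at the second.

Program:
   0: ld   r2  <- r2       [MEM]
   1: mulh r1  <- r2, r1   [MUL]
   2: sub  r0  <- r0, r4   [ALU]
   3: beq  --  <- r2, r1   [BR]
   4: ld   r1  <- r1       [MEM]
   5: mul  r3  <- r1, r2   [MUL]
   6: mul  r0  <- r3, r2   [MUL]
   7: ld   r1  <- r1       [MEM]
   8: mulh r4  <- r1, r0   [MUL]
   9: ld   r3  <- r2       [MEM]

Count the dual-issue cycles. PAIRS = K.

PAIRS = 4

t=0 i0:ld.MEM ; RAW r2
t=1 i1+i2:mulh.MUL;sub.ALU ; dual
t=2 i3+i4:beq.BR;ld.MEM ; dual
t=3 i5:mul.MUL ; no-port MUL/MUL
t=4 i6+i7:mul.MUL;ld.MEM ; dual
t=5 i8+i9:mulh.MUL;ld.MEM ; dual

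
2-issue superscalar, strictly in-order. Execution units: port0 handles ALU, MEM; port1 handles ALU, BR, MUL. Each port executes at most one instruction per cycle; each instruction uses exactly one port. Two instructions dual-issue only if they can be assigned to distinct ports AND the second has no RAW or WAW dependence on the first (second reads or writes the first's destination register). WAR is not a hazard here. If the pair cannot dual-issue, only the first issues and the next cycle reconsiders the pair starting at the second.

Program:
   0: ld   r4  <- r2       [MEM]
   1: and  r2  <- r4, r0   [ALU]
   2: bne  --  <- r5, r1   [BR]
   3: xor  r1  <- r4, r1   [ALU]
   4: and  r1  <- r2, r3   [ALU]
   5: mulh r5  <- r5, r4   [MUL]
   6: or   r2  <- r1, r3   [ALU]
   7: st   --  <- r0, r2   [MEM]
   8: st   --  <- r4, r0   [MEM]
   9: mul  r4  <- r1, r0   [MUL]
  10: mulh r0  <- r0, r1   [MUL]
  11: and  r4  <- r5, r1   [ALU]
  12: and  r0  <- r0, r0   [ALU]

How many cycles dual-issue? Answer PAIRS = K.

PAIRS = 4

0. ld @i0  | RAW r4
1. and/bne @i1+i2  | dual
2. xor @i3  | WAW r1
3. and/mulh @i4+i5  | dual
4. or @i6  | RAW r2
5. st @i7  | no-port MEM/MEM
6. st/mul @i8+i9  | dual
7. mulh/and @i10+i11  | dual
8. and @i12  | tail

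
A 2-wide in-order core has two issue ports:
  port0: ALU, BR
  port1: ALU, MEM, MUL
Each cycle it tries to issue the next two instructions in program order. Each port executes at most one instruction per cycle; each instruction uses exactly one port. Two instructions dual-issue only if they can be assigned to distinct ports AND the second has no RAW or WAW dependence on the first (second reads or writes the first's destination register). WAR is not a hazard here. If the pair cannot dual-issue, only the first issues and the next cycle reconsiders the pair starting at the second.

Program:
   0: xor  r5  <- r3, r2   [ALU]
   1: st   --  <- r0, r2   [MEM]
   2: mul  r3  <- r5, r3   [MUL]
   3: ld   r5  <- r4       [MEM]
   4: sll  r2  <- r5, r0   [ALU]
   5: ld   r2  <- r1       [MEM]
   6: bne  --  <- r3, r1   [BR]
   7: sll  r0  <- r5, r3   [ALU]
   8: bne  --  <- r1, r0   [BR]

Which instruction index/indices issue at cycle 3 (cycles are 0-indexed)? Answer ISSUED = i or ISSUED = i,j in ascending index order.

  cy0 -> i0,i1 (xor+st) 2-wide
  cy1 -> i2 (mul) no-port MUL/MEM
  cy2 -> i3 (ld) RAW r5
  cy3 -> i4 (sll) WAW r2
  cy4 -> i5,i6 (ld+bne) 2-wide
  cy5 -> i7 (sll) RAW r0
  cy6 -> i8 (bne) tail

ISSUED = 4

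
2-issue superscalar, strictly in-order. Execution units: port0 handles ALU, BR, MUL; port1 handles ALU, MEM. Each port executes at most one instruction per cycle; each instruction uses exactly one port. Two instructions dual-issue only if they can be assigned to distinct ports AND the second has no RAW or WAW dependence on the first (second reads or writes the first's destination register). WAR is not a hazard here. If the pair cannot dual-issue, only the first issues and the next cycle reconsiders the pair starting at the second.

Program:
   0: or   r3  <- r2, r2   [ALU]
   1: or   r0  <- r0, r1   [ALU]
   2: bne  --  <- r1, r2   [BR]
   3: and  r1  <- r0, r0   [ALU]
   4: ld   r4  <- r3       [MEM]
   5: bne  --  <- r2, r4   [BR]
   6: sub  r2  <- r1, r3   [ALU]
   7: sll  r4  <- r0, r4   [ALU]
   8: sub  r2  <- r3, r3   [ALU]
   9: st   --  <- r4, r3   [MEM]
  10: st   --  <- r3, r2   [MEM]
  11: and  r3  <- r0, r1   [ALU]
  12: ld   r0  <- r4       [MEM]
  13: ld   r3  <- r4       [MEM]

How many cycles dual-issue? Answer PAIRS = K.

#0 head=0: or;or i0&i1 2-wide
#1 head=2: bne;and i2&i3 2-wide
#2 head=4: ld i4 RAW r4
#3 head=5: bne;sub i5&i6 2-wide
#4 head=7: sll;sub i7&i8 2-wide
#5 head=9: st i9 no-port MEM/MEM
#6 head=10: st;and i10&i11 2-wide
#7 head=12: ld i12 no-port MEM/MEM
#8 head=13: ld i13 tail

PAIRS = 5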